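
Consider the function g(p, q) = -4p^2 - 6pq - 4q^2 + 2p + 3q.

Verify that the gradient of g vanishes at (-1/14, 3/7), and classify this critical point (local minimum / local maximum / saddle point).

local maximum

∇g = (-8p - 6q + 2, -6p - 8q + 3); substituting (-1/14, 3/7) gives ∇g = (0, 0), so (-1/14, 3/7) is indeed a critical point.
The Hessian of g is constant: H = [[-8, -6], [-6, -8]].
det(H) = (-8)·(-8) − (-6)² = 28.
det(H) > 0 and tr(H) = -16 < 0, so H is negative definite and the point is a local maximum.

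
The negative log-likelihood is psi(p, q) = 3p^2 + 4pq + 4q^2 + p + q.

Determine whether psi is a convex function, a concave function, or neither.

psi is quadratic, so its Hessian is the constant matrix H = [[6, 4], [4, 8]].
det(H) = 32, tr(H) = 14.
det(H) > 0 and tr(H) > 0, so H is positive definite everywhere: convex.

convex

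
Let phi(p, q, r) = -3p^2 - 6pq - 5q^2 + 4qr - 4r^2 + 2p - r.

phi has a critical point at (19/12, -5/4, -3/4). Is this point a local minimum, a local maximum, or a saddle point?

local maximum

The Hessian is constant: H = [[-6, -6, 0], [-6, -10, 4], [0, 4, -8]].
Leading principal minors: Δ₁ = -6, Δ₂ = 24, Δ₃ = -96.
The minors alternate sign starting negative (−, +, −), so H is negative definite: a local maximum.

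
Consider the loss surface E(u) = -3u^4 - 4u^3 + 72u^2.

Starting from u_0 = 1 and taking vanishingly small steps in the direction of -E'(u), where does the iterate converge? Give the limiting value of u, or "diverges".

E'(u) = -12u(u - 3)(u + 4), so E'(1) = 120.
Gradient descent moves in the -E' direction, i.e. u is decreasing.
The nearest critical point in that direction is u = 0, where E'' = 144 > 0 (a local minimum). The iterate converges there.

0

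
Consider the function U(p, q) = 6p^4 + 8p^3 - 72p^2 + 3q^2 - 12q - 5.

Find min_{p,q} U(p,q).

-395

U(p,q) separates as A(p) + B(q) − 5, so its minimum is min A + min B − 5.
A'(p) = 24p(p - 2)(p + 3) vanishes at p ∈ {-3, 0, 2}; B'(q) = 6q - 12 vanishes at q ∈ {2}.
Local minima of A (where A''>0): A(-3)=-378, A(2)=-128. Local minima of B: B(2)=-12.
So the global minimum of U is A(-3) + B(2) − 5 = -378 − 12 − 5 = -395, attained at (-3, 2).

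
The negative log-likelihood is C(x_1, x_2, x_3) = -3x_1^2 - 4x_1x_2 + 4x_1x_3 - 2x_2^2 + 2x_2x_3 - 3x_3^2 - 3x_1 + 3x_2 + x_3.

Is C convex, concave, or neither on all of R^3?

C is quadratic, so its Hessian is the constant matrix H = [[-6, -4, 4], [-4, -4, 2], [4, 2, -6]].
Leading principal minors: -6, 8, -24.
Signs alternate −, +, − ⇒ H ≺ 0 ⇒ concave.

concave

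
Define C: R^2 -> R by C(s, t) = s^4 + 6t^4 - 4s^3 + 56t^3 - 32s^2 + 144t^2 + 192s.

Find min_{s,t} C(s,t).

C(s,t) separates as P(s) + Q(t), so its minimum is min P + min Q.
P'(s) = 4(s - 4)(s - 3)(s + 4) vanishes at s ∈ {-4, 3, 4}; Q'(t) = 24t(t + 3)(t + 4) vanishes at t ∈ {-4, -3, 0}.
Local minima of P (where P''>0): P(-4)=-768, P(4)=256. Local minima of Q: Q(-4)=256, Q(0)=0.
So the global minimum of C is P(-4) + Q(0) = -768 + 0 = -768, attained at (-4, 0).

-768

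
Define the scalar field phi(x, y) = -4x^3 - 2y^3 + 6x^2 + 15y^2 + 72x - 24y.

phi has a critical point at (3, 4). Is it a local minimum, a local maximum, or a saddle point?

The mixed partial ∂²phi/∂x∂y is 0, so the Hessian at any point is diag(phi_xx, phi_yy) = diag(12(-2x + 1), 6(-2y + 5)).
At (3, 4): H = diag(-60, -18).
Both eigenvalues are negative, so H is negative definite: a local maximum.

local maximum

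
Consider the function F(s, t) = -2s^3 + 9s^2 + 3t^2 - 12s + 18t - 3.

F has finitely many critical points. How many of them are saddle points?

F separates as a function of s plus a function of t, so ∇F=0 decouples.
∂F/∂s = -6(s - 2)(s - 1) = 0 at s ∈ {1, 2}; ∂F/∂t = 6(t + 3) = 0 at t ∈ {-3}.
The Hessian is diagonal: diag(F_ss, F_tt). Second derivatives: F_ss(1)=6, F_ss(2)=-6; F_tt(-3)=6.
Saddle points occur where the two diagonal entries have opposite signs: (2, -3). Count: 1.

1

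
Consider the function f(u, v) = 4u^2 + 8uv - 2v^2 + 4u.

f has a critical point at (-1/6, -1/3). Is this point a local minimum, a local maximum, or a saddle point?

The Hessian of f is constant: H = [[8, 8], [8, -4]].
det(H) = 8·(-4) − 8² = -96.
Since det(H) < 0, H is indefinite and the critical point is a saddle point.

saddle point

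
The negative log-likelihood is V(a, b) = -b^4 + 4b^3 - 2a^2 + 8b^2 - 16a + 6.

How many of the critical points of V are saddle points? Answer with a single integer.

V separates as a function of a plus a function of b, so ∇V=0 decouples.
∂V/∂a = -4(a + 4) = 0 at a ∈ {-4}; ∂V/∂b = -4b(b - 4)(b + 1) = 0 at b ∈ {-1, 0, 4}.
The Hessian is diagonal: diag(V_aa, V_bb). Second derivatives: V_aa(-4)=-4; V_bb(-1)=-20, V_bb(0)=16, V_bb(4)=-80.
Saddle points occur where the two diagonal entries have opposite signs: (-4, 0). Count: 1.

1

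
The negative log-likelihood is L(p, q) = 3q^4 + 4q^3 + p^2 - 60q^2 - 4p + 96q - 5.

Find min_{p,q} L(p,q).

-841

L(p,q) separates as A(p) + B(q) − 5, so its minimum is min A + min B − 5.
A'(p) = 2p - 4 vanishes at p ∈ {2}; B'(q) = 12(q - 2)(q - 1)(q + 4) vanishes at q ∈ {-4, 1, 2}.
Local minima of A (where A''>0): A(2)=-4. Local minima of B: B(-4)=-832, B(2)=32.
So the global minimum of L is A(2) + B(-4) − 5 = -4 − 832 − 5 = -841, attained at (2, -4).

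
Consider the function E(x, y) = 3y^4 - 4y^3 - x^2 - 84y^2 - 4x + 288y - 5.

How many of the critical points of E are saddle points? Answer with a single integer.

E separates as a function of x plus a function of y, so ∇E=0 decouples.
∂E/∂x = -2(x + 2) = 0 at x ∈ {-2}; ∂E/∂y = 12(y - 3)(y - 2)(y + 4) = 0 at y ∈ {-4, 2, 3}.
The Hessian is diagonal: diag(E_xx, E_yy). Second derivatives: E_xx(-2)=-2; E_yy(-4)=504, E_yy(2)=-72, E_yy(3)=84.
Saddle points occur where the two diagonal entries have opposite signs: (-2, -4), (-2, 3). Count: 2.

2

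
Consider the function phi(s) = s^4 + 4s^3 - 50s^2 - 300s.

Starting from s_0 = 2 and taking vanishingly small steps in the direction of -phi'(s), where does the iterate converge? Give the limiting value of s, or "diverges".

phi'(s) = 4(s - 5)(s + 3)(s + 5), so phi'(2) = -420.
Gradient descent moves in the -phi' direction, i.e. s is increasing.
The nearest critical point in that direction is s = 5, where phi'' = 320 > 0 (a local minimum). The iterate converges there.

5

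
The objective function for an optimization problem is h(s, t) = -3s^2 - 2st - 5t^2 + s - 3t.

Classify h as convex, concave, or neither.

h is quadratic, so its Hessian is the constant matrix H = [[-6, -2], [-2, -10]].
det(H) = 56, tr(H) = -16.
det(H) > 0 and tr(H) < 0, so H is negative definite everywhere: concave.

concave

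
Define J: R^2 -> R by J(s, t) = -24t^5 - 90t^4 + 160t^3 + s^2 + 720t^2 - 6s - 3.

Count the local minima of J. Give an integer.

J separates as a function of s plus a function of t, so ∇J=0 decouples.
∂J/∂s = 2(s - 3) = 0 at s ∈ {3}; ∂J/∂t = -120t(t - 2)(t + 2)(t + 3) = 0 at t ∈ {-3, -2, 0, 2}.
The Hessian is diagonal: diag(J_ss, J_tt). Second derivatives: J_ss(3)=2; J_tt(-3)=1800, J_tt(-2)=-960, J_tt(0)=1440, J_tt(2)=-4800.
Local minima occur where both diagonal entries positive: (3, -3), (3, 0). Count: 2.

2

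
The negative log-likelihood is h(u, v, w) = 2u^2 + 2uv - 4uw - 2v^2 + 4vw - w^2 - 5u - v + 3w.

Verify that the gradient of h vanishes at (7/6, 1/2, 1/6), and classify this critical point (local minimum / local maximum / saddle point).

∇h = (4u + 2v - 4w - 5, 2u - 4v + 4w - 1, -4u + 4v - 2w + 3); substituting (7/6, 1/2, 1/6) gives ∇h = (0, 0, 0), so (7/6, 1/2, 1/6) is indeed a critical point.
The Hessian is constant: H = [[4, 2, -4], [2, -4, 4], [-4, 4, -2]].
Leading principal minors: Δ₁ = 4, Δ₂ = -20, Δ₃ = -24.
The minors fit neither the all-positive nor the alternating-sign pattern, so H is indefinite: a saddle point.

saddle point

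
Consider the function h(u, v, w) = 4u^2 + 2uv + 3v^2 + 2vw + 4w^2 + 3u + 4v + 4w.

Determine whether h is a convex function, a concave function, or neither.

convex

h is quadratic, so its Hessian is the constant matrix H = [[8, 2, 0], [2, 6, 2], [0, 2, 8]].
Leading principal minors: 8, 44, 320.
All positive ⇒ H ≻ 0 ⇒ convex.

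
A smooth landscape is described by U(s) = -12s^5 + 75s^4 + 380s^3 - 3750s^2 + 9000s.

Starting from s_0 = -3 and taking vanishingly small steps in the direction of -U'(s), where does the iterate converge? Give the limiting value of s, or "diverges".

U'(s) = -60(s - 5)(s - 3)(s - 2)(s + 5), so U'(-3) = 28800.
Gradient descent moves in the -U' direction, i.e. s is decreasing.
The nearest critical point in that direction is s = -5, where U'' = 33600 > 0 (a local minimum). The iterate converges there.

-5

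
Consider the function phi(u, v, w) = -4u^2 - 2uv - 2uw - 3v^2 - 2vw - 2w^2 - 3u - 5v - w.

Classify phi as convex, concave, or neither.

phi is quadratic, so its Hessian is the constant matrix H = [[-8, -2, -2], [-2, -6, -2], [-2, -2, -4]].
Leading principal minors: -8, 44, -136.
Signs alternate −, +, − ⇒ H ≺ 0 ⇒ concave.

concave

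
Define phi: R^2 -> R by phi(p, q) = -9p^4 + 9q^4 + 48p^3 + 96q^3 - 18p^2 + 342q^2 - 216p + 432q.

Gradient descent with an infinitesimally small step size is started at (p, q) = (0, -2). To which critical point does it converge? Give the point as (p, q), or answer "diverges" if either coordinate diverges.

phi is separable, so gradient descent decouples: p follows -∂phi/∂p, q follows -∂phi/∂q.
∂phi/∂p = -36(p - 3)(p - 2)(p + 1); at p=0 this is -216, so p increases.
∂phi/∂q = 36(q + 1)(q + 3)(q + 4); at q=-2 this is -72, so q increases.
p converges to its nearest critical value 2 (a local min of the p-part); q converges to -1. The iterate converges to (2, -1).

(2, -1)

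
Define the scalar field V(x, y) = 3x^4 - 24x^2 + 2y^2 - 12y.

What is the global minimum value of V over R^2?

V(x,y) separates as P(x) + Q(y), so its minimum is min P + min Q.
P'(x) = 12x(x - 2)(x + 2) vanishes at x ∈ {-2, 0, 2}; Q'(y) = 4y - 12 vanishes at y ∈ {3}.
Local minima of P (where P''>0): P(-2)=-48, P(2)=-48. Local minima of Q: Q(3)=-18.
So the global minimum of V is P(-2) + Q(3) = -48 − 18 = -66, attained at (-2, 3).

-66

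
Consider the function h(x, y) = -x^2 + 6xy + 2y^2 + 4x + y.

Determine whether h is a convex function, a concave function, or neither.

h is quadratic, so its Hessian is the constant matrix H = [[-2, 6], [6, 4]].
det(H) = -44, tr(H) = 2.
det(H) < 0, so H is indefinite: neither convex nor concave.

neither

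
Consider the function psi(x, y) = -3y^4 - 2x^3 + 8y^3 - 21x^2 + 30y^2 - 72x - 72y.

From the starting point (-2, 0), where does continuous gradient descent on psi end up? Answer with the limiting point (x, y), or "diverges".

psi is separable, so gradient descent decouples: x follows -∂psi/∂x, y follows -∂psi/∂y.
∂psi/∂x = -6(x + 3)(x + 4); at x=-2 this is -12, so x increases.
∂psi/∂y = -12(y - 3)(y - 1)(y + 2); at y=0 this is -72, so y increases.
The x-coordinate has no critical point in that direction and runs off to infinity.

diverges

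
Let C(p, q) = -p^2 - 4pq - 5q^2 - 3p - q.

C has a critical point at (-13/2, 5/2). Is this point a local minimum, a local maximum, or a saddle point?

local maximum

The Hessian of C is constant: H = [[-2, -4], [-4, -10]].
det(H) = (-2)·(-10) − (-4)² = 4.
det(H) > 0 and tr(H) = -12 < 0, so H is negative definite and the point is a local maximum.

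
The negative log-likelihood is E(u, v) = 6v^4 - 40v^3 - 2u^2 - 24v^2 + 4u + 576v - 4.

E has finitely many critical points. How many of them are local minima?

E separates as a function of u plus a function of v, so ∇E=0 decouples.
∂E/∂u = -4(u - 1) = 0 at u ∈ {1}; ∂E/∂v = 24(v - 4)(v - 3)(v + 2) = 0 at v ∈ {-2, 3, 4}.
The Hessian is diagonal: diag(E_uu, E_vv). Second derivatives: E_uu(1)=-4; E_vv(-2)=720, E_vv(3)=-120, E_vv(4)=144.
Local minima occur where both diagonal entries positive: none. Count: 0.

0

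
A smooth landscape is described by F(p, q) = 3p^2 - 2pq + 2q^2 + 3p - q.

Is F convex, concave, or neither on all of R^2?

F is quadratic, so its Hessian is the constant matrix H = [[6, -2], [-2, 4]].
det(H) = 20, tr(H) = 10.
det(H) > 0 and tr(H) > 0, so H is positive definite everywhere: convex.

convex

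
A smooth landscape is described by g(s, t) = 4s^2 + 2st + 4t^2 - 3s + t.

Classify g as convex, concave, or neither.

convex

g is quadratic, so its Hessian is the constant matrix H = [[8, 2], [2, 8]].
det(H) = 60, tr(H) = 16.
det(H) > 0 and tr(H) > 0, so H is positive definite everywhere: convex.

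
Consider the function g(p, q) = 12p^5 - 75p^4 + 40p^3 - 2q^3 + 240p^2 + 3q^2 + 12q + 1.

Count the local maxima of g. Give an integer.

2

g separates as a function of p plus a function of q, so ∇g=0 decouples.
∂g/∂p = 60p(p - 4)(p - 2)(p + 1) = 0 at p ∈ {-1, 0, 2, 4}; ∂g/∂q = -6(q - 2)(q + 1) = 0 at q ∈ {-1, 2}.
The Hessian is diagonal: diag(g_pp, g_qq). Second derivatives: g_pp(-1)=-900, g_pp(0)=480, g_pp(2)=-720, g_pp(4)=2400; g_qq(-1)=18, g_qq(2)=-18.
Local maxima occur where both diagonal entries negative: (-1, 2), (2, 2). Count: 2.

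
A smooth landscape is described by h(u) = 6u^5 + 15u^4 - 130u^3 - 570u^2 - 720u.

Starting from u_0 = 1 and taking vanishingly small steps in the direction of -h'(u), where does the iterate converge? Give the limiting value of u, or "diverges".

h'(u) = 30(u - 4)(u + 1)(u + 2)(u + 3), so h'(1) = -2160.
Gradient descent moves in the -h' direction, i.e. u is increasing.
The nearest critical point in that direction is u = 4, where h'' = 6300 > 0 (a local minimum). The iterate converges there.

4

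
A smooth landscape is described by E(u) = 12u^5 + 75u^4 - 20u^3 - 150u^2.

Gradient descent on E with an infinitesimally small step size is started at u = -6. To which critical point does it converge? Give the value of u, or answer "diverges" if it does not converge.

diverges

E'(u) = 60u(u - 1)(u + 1)(u + 5), so E'(-6) = 12600.
Gradient descent moves in the -E' direction, i.e. u is decreasing.
There is no critical point below u=-6, and E' keeps the same sign, so the iterate runs off to −∞.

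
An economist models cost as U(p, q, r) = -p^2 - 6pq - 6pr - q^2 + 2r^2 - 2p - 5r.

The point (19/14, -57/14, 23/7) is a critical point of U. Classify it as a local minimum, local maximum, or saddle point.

saddle point

The Hessian is constant: H = [[-2, -6, -6], [-6, -2, 0], [-6, 0, 4]].
Leading principal minors: Δ₁ = -2, Δ₂ = -32, Δ₃ = -56.
The minors fit neither the all-positive nor the alternating-sign pattern, so H is indefinite: a saddle point.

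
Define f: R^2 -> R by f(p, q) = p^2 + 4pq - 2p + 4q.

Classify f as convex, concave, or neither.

f is quadratic, so its Hessian is the constant matrix H = [[2, 4], [4, 0]].
det(H) = -16, tr(H) = 2.
det(H) < 0, so H is indefinite: neither convex nor concave.

neither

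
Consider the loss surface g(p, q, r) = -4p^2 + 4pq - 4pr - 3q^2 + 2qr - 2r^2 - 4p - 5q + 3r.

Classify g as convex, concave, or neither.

concave

g is quadratic, so its Hessian is the constant matrix H = [[-8, 4, -4], [4, -6, 2], [-4, 2, -4]].
Leading principal minors: -8, 32, -64.
Signs alternate −, +, − ⇒ H ≺ 0 ⇒ concave.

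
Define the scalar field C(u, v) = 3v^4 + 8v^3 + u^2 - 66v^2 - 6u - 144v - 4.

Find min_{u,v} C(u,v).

-580

C(u,v) separates as P(u) + Q(v) − 4, so its minimum is min P + min Q − 4.
P'(u) = 2u - 6 vanishes at u ∈ {3}; Q'(v) = 12(v - 3)(v + 1)(v + 4) vanishes at v ∈ {-4, -1, 3}.
Local minima of P (where P''>0): P(3)=-9. Local minima of Q: Q(-4)=-224, Q(3)=-567.
So the global minimum of C is P(3) + Q(3) − 4 = -9 − 567 − 4 = -580, attained at (3, 3).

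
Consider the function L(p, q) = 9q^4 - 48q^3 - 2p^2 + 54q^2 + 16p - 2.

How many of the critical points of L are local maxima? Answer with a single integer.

L separates as a function of p plus a function of q, so ∇L=0 decouples.
∂L/∂p = -4(p - 4) = 0 at p ∈ {4}; ∂L/∂q = 36q(q - 3)(q - 1) = 0 at q ∈ {0, 1, 3}.
The Hessian is diagonal: diag(L_pp, L_qq). Second derivatives: L_pp(4)=-4; L_qq(0)=108, L_qq(1)=-72, L_qq(3)=216.
Local maxima occur where both diagonal entries negative: (4, 1). Count: 1.

1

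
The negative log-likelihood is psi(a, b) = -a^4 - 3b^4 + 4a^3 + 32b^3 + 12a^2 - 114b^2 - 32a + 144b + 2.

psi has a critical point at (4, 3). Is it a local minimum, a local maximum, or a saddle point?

The mixed partial ∂²psi/∂a∂b is 0, so the Hessian at any point is diag(psi_aa, psi_bb) = diag(12(-a^2 + 2a + 2), 12(-3b^2 + 16b - 19)).
At (4, 3): H = diag(-72, 24).
The eigenvalues have opposite signs, so H is indefinite: a saddle point.

saddle point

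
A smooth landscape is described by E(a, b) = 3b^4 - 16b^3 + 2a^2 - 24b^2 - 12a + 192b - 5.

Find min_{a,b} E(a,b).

E(a,b) separates as P(a) + Q(b) − 5, so its minimum is min P + min Q − 5.
P'(a) = 4a - 12 vanishes at a ∈ {3}; Q'(b) = 12(b - 4)(b - 2)(b + 2) vanishes at b ∈ {-2, 2, 4}.
Local minima of P (where P''>0): P(3)=-18. Local minima of Q: Q(-2)=-304, Q(4)=128.
So the global minimum of E is P(3) + Q(-2) − 5 = -18 − 304 − 5 = -327, attained at (3, -2).

-327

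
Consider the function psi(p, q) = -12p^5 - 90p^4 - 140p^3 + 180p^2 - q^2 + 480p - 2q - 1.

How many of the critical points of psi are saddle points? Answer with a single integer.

2

psi separates as a function of p plus a function of q, so ∇psi=0 decouples.
∂psi/∂p = -60(p - 1)(p + 1)(p + 2)(p + 4) = 0 at p ∈ {-4, -2, -1, 1}; ∂psi/∂q = -2(q + 1) = 0 at q ∈ {-1}.
The Hessian is diagonal: diag(psi_pp, psi_qq). Second derivatives: psi_pp(-4)=1800, psi_pp(-2)=-360, psi_pp(-1)=360, psi_pp(1)=-1800; psi_qq(-1)=-2.
Saddle points occur where the two diagonal entries have opposite signs: (-4, -1), (-1, -1). Count: 2.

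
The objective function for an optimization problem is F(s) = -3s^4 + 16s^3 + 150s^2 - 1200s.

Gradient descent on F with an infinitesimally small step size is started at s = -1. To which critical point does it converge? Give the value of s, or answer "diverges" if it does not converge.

F'(s) = -12(s - 5)(s - 4)(s + 5), so F'(-1) = -1440.
Gradient descent moves in the -F' direction, i.e. s is increasing.
The nearest critical point in that direction is s = 4, where F'' = 108 > 0 (a local minimum). The iterate converges there.

4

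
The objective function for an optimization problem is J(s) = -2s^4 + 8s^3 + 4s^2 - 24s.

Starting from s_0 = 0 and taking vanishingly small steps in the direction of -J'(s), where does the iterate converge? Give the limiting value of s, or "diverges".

1

J'(s) = -8(s - 3)(s - 1)(s + 1), so J'(0) = -24.
Gradient descent moves in the -J' direction, i.e. s is increasing.
The nearest critical point in that direction is s = 1, where J'' = 32 > 0 (a local minimum). The iterate converges there.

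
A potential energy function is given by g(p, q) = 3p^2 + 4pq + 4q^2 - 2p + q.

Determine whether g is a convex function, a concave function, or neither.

convex

g is quadratic, so its Hessian is the constant matrix H = [[6, 4], [4, 8]].
det(H) = 32, tr(H) = 14.
det(H) > 0 and tr(H) > 0, so H is positive definite everywhere: convex.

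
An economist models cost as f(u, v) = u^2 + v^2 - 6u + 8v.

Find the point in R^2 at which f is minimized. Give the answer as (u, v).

f(u,v) separates as P(u) + Q(v), so its minimum is min P + min Q.
P'(u) = 2u - 6 vanishes at u ∈ {3}; Q'(v) = 2v + 8 vanishes at v ∈ {-4}.
Local minima of P (where P''>0): P(3)=-9. Local minima of Q: Q(-4)=-16.
So the global minimum of f is P(3) + Q(-4) = -9 − 16 = -25, attained at (3, -4).

(3, -4)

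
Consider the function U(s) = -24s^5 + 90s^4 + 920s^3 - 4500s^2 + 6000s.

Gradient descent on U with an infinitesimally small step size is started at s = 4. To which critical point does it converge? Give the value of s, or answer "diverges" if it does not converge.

U'(s) = -120(s - 5)(s - 2)(s - 1)(s + 5), so U'(4) = 6480.
Gradient descent moves in the -U' direction, i.e. s is decreasing.
The nearest critical point in that direction is s = 2, where U'' = 2520 > 0 (a local minimum). The iterate converges there.

2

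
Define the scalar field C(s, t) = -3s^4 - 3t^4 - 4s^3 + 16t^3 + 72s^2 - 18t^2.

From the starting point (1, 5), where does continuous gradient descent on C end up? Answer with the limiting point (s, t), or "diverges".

diverges

C is separable, so gradient descent decouples: s follows -∂C/∂s, t follows -∂C/∂t.
∂C/∂s = -12s(s - 3)(s + 4); at s=1 this is 120, so s decreases.
∂C/∂t = -12t(t - 3)(t - 1); at t=5 this is -480, so t increases.
The t-coordinate has no critical point in that direction and runs off to infinity.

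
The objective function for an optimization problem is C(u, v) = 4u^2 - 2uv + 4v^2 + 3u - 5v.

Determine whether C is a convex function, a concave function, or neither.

convex

C is quadratic, so its Hessian is the constant matrix H = [[8, -2], [-2, 8]].
det(H) = 60, tr(H) = 16.
det(H) > 0 and tr(H) > 0, so H is positive definite everywhere: convex.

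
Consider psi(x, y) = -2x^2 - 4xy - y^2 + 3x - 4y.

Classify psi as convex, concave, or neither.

psi is quadratic, so its Hessian is the constant matrix H = [[-4, -4], [-4, -2]].
det(H) = -8, tr(H) = -6.
det(H) < 0, so H is indefinite: neither convex nor concave.

neither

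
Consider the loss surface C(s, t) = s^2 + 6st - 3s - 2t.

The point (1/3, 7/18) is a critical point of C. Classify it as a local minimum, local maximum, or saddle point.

The Hessian of C is constant: H = [[2, 6], [6, 0]].
det(H) = 2·0 − 6² = -36.
Since det(H) < 0, H is indefinite and the critical point is a saddle point.

saddle point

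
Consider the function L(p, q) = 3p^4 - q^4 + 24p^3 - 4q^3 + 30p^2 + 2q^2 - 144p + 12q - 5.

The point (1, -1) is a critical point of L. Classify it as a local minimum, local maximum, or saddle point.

local minimum

The mixed partial ∂²L/∂p∂q is 0, so the Hessian at any point is diag(L_pp, L_qq) = diag(12(3p^2 + 12p + 5), 4(-3q^2 - 6q + 1)).
At (1, -1): H = diag(240, 16).
Both eigenvalues are positive, so H is positive definite: a local minimum.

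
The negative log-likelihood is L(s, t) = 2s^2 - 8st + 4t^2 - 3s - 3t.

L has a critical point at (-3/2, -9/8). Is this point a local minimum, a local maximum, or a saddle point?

The Hessian of L is constant: H = [[4, -8], [-8, 8]].
det(H) = 4·8 − (-8)² = -32.
Since det(H) < 0, H is indefinite and the critical point is a saddle point.

saddle point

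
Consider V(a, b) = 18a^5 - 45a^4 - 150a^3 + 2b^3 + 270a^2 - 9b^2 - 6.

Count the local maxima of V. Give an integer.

2

V separates as a function of a plus a function of b, so ∇V=0 decouples.
∂V/∂a = 90a(a - 3)(a - 1)(a + 2) = 0 at a ∈ {-2, 0, 1, 3}; ∂V/∂b = 6b(b - 3) = 0 at b ∈ {0, 3}.
The Hessian is diagonal: diag(V_aa, V_bb). Second derivatives: V_aa(-2)=-2700, V_aa(0)=540, V_aa(1)=-540, V_aa(3)=2700; V_bb(0)=-18, V_bb(3)=18.
Local maxima occur where both diagonal entries negative: (-2, 0), (1, 0). Count: 2.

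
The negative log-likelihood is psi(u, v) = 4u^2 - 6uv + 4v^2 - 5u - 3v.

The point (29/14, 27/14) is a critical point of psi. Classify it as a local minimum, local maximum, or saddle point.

The Hessian of psi is constant: H = [[8, -6], [-6, 8]].
det(H) = 8·8 − (-6)² = 28.
det(H) > 0 and tr(H) = 16 > 0, so H is positive definite and the point is a local minimum.

local minimum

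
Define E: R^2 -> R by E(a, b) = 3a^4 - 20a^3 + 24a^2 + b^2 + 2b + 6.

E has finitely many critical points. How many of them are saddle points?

1

E separates as a function of a plus a function of b, so ∇E=0 decouples.
∂E/∂a = 12a(a - 4)(a - 1) = 0 at a ∈ {0, 1, 4}; ∂E/∂b = 2(b + 1) = 0 at b ∈ {-1}.
The Hessian is diagonal: diag(E_aa, E_bb). Second derivatives: E_aa(0)=48, E_aa(1)=-36, E_aa(4)=144; E_bb(-1)=2.
Saddle points occur where the two diagonal entries have opposite signs: (1, -1). Count: 1.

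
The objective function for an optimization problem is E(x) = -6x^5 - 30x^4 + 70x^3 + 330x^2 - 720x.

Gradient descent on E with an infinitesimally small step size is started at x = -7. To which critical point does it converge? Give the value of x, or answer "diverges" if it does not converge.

E'(x) = -30(x - 2)(x - 1)(x + 3)(x + 4), so E'(-7) = -25920.
Gradient descent moves in the -E' direction, i.e. x is increasing.
The nearest critical point in that direction is x = -4, where E'' = 900 > 0 (a local minimum). The iterate converges there.

-4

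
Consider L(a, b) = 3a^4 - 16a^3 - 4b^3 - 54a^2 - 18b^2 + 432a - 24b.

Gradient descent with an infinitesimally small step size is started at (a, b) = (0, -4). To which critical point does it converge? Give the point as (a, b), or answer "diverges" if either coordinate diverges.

(-3, -2)

L is separable, so gradient descent decouples: a follows -∂L/∂a, b follows -∂L/∂b.
∂L/∂a = 12(a - 4)(a - 3)(a + 3); at a=0 this is 432, so a decreases.
∂L/∂b = -12(b + 1)(b + 2); at b=-4 this is -72, so b increases.
a converges to its nearest critical value -3 (a local min of the a-part); b converges to -2. The iterate converges to (-3, -2).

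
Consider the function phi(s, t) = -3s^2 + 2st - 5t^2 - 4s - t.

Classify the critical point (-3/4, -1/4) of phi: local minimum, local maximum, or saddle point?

local maximum

The Hessian of phi is constant: H = [[-6, 2], [2, -10]].
det(H) = (-6)·(-10) − 2² = 56.
det(H) > 0 and tr(H) = -16 < 0, so H is negative definite and the point is a local maximum.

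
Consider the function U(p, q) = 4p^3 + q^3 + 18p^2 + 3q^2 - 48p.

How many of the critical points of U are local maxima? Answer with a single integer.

U separates as a function of p plus a function of q, so ∇U=0 decouples.
∂U/∂p = 12(p - 1)(p + 4) = 0 at p ∈ {-4, 1}; ∂U/∂q = 3q(q + 2) = 0 at q ∈ {-2, 0}.
The Hessian is diagonal: diag(U_pp, U_qq). Second derivatives: U_pp(-4)=-60, U_pp(1)=60; U_qq(-2)=-6, U_qq(0)=6.
Local maxima occur where both diagonal entries negative: (-4, -2). Count: 1.

1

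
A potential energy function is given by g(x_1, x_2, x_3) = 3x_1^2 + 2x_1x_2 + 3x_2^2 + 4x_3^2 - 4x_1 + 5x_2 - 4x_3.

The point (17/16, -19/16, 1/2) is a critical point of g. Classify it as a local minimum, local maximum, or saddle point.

local minimum

The Hessian is constant: H = [[6, 2, 0], [2, 6, 0], [0, 0, 8]].
Leading principal minors: Δ₁ = 6, Δ₂ = 32, Δ₃ = 256.
All leading minors are positive, so H is positive definite: a local minimum.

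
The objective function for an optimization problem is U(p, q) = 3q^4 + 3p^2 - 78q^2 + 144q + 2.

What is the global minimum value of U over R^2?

-1054

U(p,q) separates as A(p) + B(q) + 2, so its minimum is min A + min B + 2.
A'(p) = 6p vanishes at p ∈ {0}; B'(q) = 12(q - 3)(q - 1)(q + 4) vanishes at q ∈ {-4, 1, 3}.
Local minima of A (where A''>0): A(0)=0. Local minima of B: B(-4)=-1056, B(3)=-27.
So the global minimum of U is A(0) + B(-4) + 2 = 0 − 1056 + 2 = -1054, attained at (0, -4).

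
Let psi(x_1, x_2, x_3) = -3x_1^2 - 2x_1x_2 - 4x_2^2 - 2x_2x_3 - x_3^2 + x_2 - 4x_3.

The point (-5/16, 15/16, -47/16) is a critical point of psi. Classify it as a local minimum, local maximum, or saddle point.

The Hessian is constant: H = [[-6, -2, 0], [-2, -8, -2], [0, -2, -2]].
Leading principal minors: Δ₁ = -6, Δ₂ = 44, Δ₃ = -64.
The minors alternate sign starting negative (−, +, −), so H is negative definite: a local maximum.

local maximum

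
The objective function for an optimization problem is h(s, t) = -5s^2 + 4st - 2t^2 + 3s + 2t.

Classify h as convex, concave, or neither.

concave

h is quadratic, so its Hessian is the constant matrix H = [[-10, 4], [4, -4]].
det(H) = 24, tr(H) = -14.
det(H) > 0 and tr(H) < 0, so H is negative definite everywhere: concave.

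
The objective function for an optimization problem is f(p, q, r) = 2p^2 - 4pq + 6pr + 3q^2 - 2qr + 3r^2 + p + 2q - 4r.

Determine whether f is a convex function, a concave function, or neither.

f is quadratic, so its Hessian is the constant matrix H = [[4, -4, 6], [-4, 6, -2], [6, -2, 6]].
Leading principal minors: 4, 8, -88.
Neither pattern holds ⇒ H is indefinite ⇒ neither convex nor concave.

neither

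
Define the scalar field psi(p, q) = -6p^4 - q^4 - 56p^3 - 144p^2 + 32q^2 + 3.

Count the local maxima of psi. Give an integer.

psi separates as a function of p plus a function of q, so ∇psi=0 decouples.
∂psi/∂p = -24p(p + 3)(p + 4) = 0 at p ∈ {-4, -3, 0}; ∂psi/∂q = -4q(q - 4)(q + 4) = 0 at q ∈ {-4, 0, 4}.
The Hessian is diagonal: diag(psi_pp, psi_qq). Second derivatives: psi_pp(-4)=-96, psi_pp(-3)=72, psi_pp(0)=-288; psi_qq(-4)=-128, psi_qq(0)=64, psi_qq(4)=-128.
Local maxima occur where both diagonal entries negative: (-4, -4), (-4, 4), (0, -4), (0, 4). Count: 4.

4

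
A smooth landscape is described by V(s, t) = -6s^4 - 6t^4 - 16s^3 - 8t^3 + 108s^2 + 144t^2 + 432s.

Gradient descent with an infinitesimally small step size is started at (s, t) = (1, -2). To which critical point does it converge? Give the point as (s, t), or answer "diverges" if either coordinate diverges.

(-2, 0)

V is separable, so gradient descent decouples: s follows -∂V/∂s, t follows -∂V/∂t.
∂V/∂s = -24(s - 3)(s + 2)(s + 3); at s=1 this is 576, so s decreases.
∂V/∂t = -24t(t - 3)(t + 4); at t=-2 this is -480, so t increases.
s converges to its nearest critical value -2 (a local min of the s-part); t converges to 0. The iterate converges to (-2, 0).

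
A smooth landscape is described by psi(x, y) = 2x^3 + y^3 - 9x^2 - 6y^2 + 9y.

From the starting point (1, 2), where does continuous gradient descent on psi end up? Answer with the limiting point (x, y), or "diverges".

(3, 3)

psi is separable, so gradient descent decouples: x follows -∂psi/∂x, y follows -∂psi/∂y.
∂psi/∂x = 6x(x - 3); at x=1 this is -12, so x increases.
∂psi/∂y = 3(y - 3)(y - 1); at y=2 this is -3, so y increases.
x converges to its nearest critical value 3 (a local min of the x-part); y converges to 3. The iterate converges to (3, 3).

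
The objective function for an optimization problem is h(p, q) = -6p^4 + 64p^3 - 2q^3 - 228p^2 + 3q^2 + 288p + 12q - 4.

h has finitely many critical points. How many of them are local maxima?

2

h separates as a function of p plus a function of q, so ∇h=0 decouples.
∂h/∂p = -24(p - 4)(p - 3)(p - 1) = 0 at p ∈ {1, 3, 4}; ∂h/∂q = -6(q - 2)(q + 1) = 0 at q ∈ {-1, 2}.
The Hessian is diagonal: diag(h_pp, h_qq). Second derivatives: h_pp(1)=-144, h_pp(3)=48, h_pp(4)=-72; h_qq(-1)=18, h_qq(2)=-18.
Local maxima occur where both diagonal entries negative: (1, 2), (4, 2). Count: 2.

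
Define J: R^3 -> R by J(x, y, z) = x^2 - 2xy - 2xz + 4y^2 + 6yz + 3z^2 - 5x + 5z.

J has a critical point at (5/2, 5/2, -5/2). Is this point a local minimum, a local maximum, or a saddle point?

local minimum

The Hessian is constant: H = [[2, -2, -2], [-2, 8, 6], [-2, 6, 6]].
Leading principal minors: Δ₁ = 2, Δ₂ = 12, Δ₃ = 16.
All leading minors are positive, so H is positive definite: a local minimum.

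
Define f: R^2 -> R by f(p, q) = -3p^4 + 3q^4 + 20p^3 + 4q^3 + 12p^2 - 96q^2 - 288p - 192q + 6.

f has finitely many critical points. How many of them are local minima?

f separates as a function of p plus a function of q, so ∇f=0 decouples.
∂f/∂p = -12(p - 4)(p - 3)(p + 2) = 0 at p ∈ {-2, 3, 4}; ∂f/∂q = 12(q - 4)(q + 1)(q + 4) = 0 at q ∈ {-4, -1, 4}.
The Hessian is diagonal: diag(f_pp, f_qq). Second derivatives: f_pp(-2)=-360, f_pp(3)=60, f_pp(4)=-72; f_qq(-4)=288, f_qq(-1)=-180, f_qq(4)=480.
Local minima occur where both diagonal entries positive: (3, -4), (3, 4). Count: 2.

2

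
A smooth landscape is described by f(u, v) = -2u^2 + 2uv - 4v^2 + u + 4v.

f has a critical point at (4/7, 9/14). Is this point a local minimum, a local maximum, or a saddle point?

The Hessian of f is constant: H = [[-4, 2], [2, -8]].
det(H) = (-4)·(-8) − 2² = 28.
det(H) > 0 and tr(H) = -12 < 0, so H is negative definite and the point is a local maximum.

local maximum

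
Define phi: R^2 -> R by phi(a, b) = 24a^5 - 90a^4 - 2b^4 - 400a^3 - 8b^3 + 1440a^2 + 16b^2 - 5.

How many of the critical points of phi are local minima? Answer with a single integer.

phi separates as a function of a plus a function of b, so ∇phi=0 decouples.
∂phi/∂a = 120a(a - 4)(a - 2)(a + 3) = 0 at a ∈ {-3, 0, 2, 4}; ∂phi/∂b = -8b(b - 1)(b + 4) = 0 at b ∈ {-4, 0, 1}.
The Hessian is diagonal: diag(phi_aa, phi_bb). Second derivatives: phi_aa(-3)=-12600, phi_aa(0)=2880, phi_aa(2)=-2400, phi_aa(4)=6720; phi_bb(-4)=-160, phi_bb(0)=32, phi_bb(1)=-40.
Local minima occur where both diagonal entries positive: (0, 0), (4, 0). Count: 2.

2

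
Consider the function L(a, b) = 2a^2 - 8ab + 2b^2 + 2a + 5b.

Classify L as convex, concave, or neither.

L is quadratic, so its Hessian is the constant matrix H = [[4, -8], [-8, 4]].
det(H) = -48, tr(H) = 8.
det(H) < 0, so H is indefinite: neither convex nor concave.

neither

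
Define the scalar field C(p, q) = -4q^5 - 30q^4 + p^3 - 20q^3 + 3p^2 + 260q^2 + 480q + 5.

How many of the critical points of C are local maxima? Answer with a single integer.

C separates as a function of p plus a function of q, so ∇C=0 decouples.
∂C/∂p = 3p(p + 2) = 0 at p ∈ {-2, 0}; ∂C/∂q = -20(q - 2)(q + 1)(q + 3)(q + 4) = 0 at q ∈ {-4, -3, -1, 2}.
The Hessian is diagonal: diag(C_pp, C_qq). Second derivatives: C_pp(-2)=-6, C_pp(0)=6; C_qq(-4)=360, C_qq(-3)=-200, C_qq(-1)=360, C_qq(2)=-1800.
Local maxima occur where both diagonal entries negative: (-2, -3), (-2, 2). Count: 2.

2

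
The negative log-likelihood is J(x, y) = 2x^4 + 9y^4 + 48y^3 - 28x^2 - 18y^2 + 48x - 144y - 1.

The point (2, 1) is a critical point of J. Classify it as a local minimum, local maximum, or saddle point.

The mixed partial ∂²J/∂x∂y is 0, so the Hessian at any point is diag(J_xx, J_yy) = diag(8(3x^2 - 7), 36(3y^2 + 8y - 1)).
At (2, 1): H = diag(40, 360).
Both eigenvalues are positive, so H is positive definite: a local minimum.

local minimum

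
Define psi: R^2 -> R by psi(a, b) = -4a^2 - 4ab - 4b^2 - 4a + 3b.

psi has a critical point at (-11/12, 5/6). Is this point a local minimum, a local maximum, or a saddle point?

The Hessian of psi is constant: H = [[-8, -4], [-4, -8]].
det(H) = (-8)·(-8) − (-4)² = 48.
det(H) > 0 and tr(H) = -16 < 0, so H is negative definite and the point is a local maximum.

local maximum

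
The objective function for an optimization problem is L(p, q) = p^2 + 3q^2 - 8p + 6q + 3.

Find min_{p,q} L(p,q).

L(p,q) separates as A(p) + B(q) + 3, so its minimum is min A + min B + 3.
A'(p) = 2p - 8 vanishes at p ∈ {4}; B'(q) = 6q + 6 vanishes at q ∈ {-1}.
Local minima of A (where A''>0): A(4)=-16. Local minima of B: B(-1)=-3.
So the global minimum of L is A(4) + B(-1) + 3 = -16 − 3 + 3 = -16, attained at (4, -1).

-16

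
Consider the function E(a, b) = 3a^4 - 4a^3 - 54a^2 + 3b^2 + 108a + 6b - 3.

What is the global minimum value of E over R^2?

-465

E(a,b) separates as P(a) + Q(b) − 3, so its minimum is min P + min Q − 3.
P'(a) = 12(a - 3)(a - 1)(a + 3) vanishes at a ∈ {-3, 1, 3}; Q'(b) = 6b + 6 vanishes at b ∈ {-1}.
Local minima of P (where P''>0): P(-3)=-459, P(3)=-27. Local minima of Q: Q(-1)=-3.
So the global minimum of E is P(-3) + Q(-1) − 3 = -459 − 3 − 3 = -465, attained at (-3, -1).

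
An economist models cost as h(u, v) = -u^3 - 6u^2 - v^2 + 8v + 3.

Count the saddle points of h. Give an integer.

1

h separates as a function of u plus a function of v, so ∇h=0 decouples.
∂h/∂u = -3u(u + 4) = 0 at u ∈ {-4, 0}; ∂h/∂v = -2(v - 4) = 0 at v ∈ {4}.
The Hessian is diagonal: diag(h_uu, h_vv). Second derivatives: h_uu(-4)=12, h_uu(0)=-12; h_vv(4)=-2.
Saddle points occur where the two diagonal entries have opposite signs: (-4, 4). Count: 1.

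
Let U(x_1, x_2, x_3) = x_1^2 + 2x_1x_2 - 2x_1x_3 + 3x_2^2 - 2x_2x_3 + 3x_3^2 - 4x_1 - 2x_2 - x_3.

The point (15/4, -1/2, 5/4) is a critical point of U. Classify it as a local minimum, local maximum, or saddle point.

The Hessian is constant: H = [[2, 2, -2], [2, 6, -2], [-2, -2, 6]].
Leading principal minors: Δ₁ = 2, Δ₂ = 8, Δ₃ = 32.
All leading minors are positive, so H is positive definite: a local minimum.

local minimum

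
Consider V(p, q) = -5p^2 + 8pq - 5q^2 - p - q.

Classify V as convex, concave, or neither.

V is quadratic, so its Hessian is the constant matrix H = [[-10, 8], [8, -10]].
det(H) = 36, tr(H) = -20.
det(H) > 0 and tr(H) < 0, so H is negative definite everywhere: concave.

concave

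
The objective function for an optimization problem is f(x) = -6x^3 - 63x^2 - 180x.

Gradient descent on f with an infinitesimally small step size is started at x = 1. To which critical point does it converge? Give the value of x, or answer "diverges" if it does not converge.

diverges

f'(x) = -18(x + 2)(x + 5), so f'(1) = -324.
Gradient descent moves in the -f' direction, i.e. x is increasing.
There is no critical point above x=1, and f' keeps the same sign, so the iterate runs off to +∞.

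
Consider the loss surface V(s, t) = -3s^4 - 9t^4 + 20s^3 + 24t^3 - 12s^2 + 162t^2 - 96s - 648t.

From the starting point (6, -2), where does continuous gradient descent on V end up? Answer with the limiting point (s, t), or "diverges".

diverges

V is separable, so gradient descent decouples: s follows -∂V/∂s, t follows -∂V/∂t.
∂V/∂s = -12(s - 4)(s - 2)(s + 1); at s=6 this is -672, so s increases.
∂V/∂t = -36(t - 3)(t - 2)(t + 3); at t=-2 this is -720, so t increases.
The s-coordinate has no critical point in that direction and runs off to infinity.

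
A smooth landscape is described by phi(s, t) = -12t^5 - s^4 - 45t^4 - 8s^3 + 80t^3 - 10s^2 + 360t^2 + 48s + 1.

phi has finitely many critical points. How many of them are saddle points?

phi separates as a function of s plus a function of t, so ∇phi=0 decouples.
∂phi/∂s = -4(s - 1)(s + 3)(s + 4) = 0 at s ∈ {-4, -3, 1}; ∂phi/∂t = -60t(t - 2)(t + 2)(t + 3) = 0 at t ∈ {-3, -2, 0, 2}.
The Hessian is diagonal: diag(phi_ss, phi_tt). Second derivatives: phi_ss(-4)=-20, phi_ss(-3)=16, phi_ss(1)=-80; phi_tt(-3)=900, phi_tt(-2)=-480, phi_tt(0)=720, phi_tt(2)=-2400.
Saddle points occur where the two diagonal entries have opposite signs: (-4, -3), (-4, 0), (-3, -2), (-3, 2), (1, -3), (1, 0). Count: 6.

6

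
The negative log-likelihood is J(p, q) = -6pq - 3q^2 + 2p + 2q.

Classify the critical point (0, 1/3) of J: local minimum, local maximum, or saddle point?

The Hessian of J is constant: H = [[0, -6], [-6, -6]].
det(H) = 0·(-6) − (-6)² = -36.
Since det(H) < 0, H is indefinite and the critical point is a saddle point.

saddle point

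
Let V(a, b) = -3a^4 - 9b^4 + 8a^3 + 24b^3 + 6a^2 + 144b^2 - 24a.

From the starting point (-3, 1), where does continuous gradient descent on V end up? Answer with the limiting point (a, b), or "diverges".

V is separable, so gradient descent decouples: a follows -∂V/∂a, b follows -∂V/∂b.
∂V/∂a = -12(a - 2)(a - 1)(a + 1); at a=-3 this is 480, so a decreases.
∂V/∂b = -36b(b - 4)(b + 2); at b=1 this is 324, so b decreases.
The a-coordinate has no critical point in that direction and runs off to infinity.

diverges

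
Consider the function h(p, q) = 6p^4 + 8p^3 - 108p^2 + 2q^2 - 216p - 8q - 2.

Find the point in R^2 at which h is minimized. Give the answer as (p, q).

h(p,q) separates as A(p) + B(q) − 2, so its minimum is min A + min B − 2.
A'(p) = 24(p - 3)(p + 1)(p + 3) vanishes at p ∈ {-3, -1, 3}; B'(q) = 4q - 8 vanishes at q ∈ {2}.
Local minima of A (where A''>0): A(-3)=-54, A(3)=-918. Local minima of B: B(2)=-8.
So the global minimum of h is A(3) + B(2) − 2 = -918 − 8 − 2 = -928, attained at (3, 2).

(3, 2)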